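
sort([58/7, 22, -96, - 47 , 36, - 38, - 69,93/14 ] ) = [ - 96, - 69,  -  47, - 38, 93/14 , 58/7,  22, 36 ] 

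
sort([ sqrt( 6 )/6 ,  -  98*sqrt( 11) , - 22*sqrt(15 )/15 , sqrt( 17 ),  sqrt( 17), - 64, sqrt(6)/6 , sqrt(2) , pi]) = [ - 98*sqrt( 11), - 64  ,  -  22*sqrt( 15)/15,sqrt(6)/6, sqrt(6 )/6, sqrt( 2), pi , sqrt(17 ),sqrt( 17)]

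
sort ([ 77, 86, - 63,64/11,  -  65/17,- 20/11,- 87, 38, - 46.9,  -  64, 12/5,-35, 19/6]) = [ -87 ,  -  64, - 63,-46.9, - 35,  -  65/17, - 20/11, 12/5, 19/6,  64/11 , 38, 77, 86]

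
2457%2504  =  2457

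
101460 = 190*534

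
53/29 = 53/29 = 1.83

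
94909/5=18981+4/5 = 18981.80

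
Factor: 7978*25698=205018644=2^2 * 3^1*  3989^1*4283^1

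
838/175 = 838/175 = 4.79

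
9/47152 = 9/47152 = 0.00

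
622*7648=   4757056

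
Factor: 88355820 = 2^2*3^1*5^1*7^2*41^1*733^1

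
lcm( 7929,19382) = 174438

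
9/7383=3/2461 = 0.00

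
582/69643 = 582/69643=0.01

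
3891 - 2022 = 1869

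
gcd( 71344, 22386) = 182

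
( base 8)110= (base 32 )28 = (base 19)3f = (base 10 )72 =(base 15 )4C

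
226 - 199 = 27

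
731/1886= 731/1886=0.39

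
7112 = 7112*1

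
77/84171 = 77/84171 = 0.00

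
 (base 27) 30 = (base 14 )5b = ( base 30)2l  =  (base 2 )1010001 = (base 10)81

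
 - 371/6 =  - 371/6 = -61.83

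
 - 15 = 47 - 62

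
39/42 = 13/14 = 0.93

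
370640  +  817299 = 1187939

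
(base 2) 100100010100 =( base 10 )2324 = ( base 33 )24e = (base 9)3162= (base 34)20C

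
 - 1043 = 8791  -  9834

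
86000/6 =14333  +  1/3 = 14333.33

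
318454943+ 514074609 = 832529552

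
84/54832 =21/13708 = 0.00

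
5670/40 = 567/4 = 141.75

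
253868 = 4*63467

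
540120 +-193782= 346338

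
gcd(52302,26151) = 26151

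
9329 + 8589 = 17918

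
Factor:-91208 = - 2^3*13^1*877^1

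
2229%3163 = 2229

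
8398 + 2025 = 10423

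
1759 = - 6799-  -8558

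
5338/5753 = 5338/5753= 0.93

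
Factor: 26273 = 13^1  *43^1*47^1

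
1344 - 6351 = -5007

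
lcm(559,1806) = 23478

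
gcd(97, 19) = 1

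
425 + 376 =801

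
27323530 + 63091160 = 90414690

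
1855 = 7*265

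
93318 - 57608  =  35710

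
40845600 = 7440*5490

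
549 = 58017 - 57468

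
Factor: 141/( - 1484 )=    - 2^( - 2)*3^1*7^(-1)*47^1*53^(-1 )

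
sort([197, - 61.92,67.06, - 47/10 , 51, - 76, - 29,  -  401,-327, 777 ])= [ - 401, - 327 , - 76,- 61.92,  -  29, - 47/10, 51 , 67.06 , 197, 777] 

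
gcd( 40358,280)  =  2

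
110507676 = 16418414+94089262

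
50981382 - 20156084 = 30825298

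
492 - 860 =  - 368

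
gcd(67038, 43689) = 3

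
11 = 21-10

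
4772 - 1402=3370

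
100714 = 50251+50463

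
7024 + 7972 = 14996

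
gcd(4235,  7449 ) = 1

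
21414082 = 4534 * 4723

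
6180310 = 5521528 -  - 658782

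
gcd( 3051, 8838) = 9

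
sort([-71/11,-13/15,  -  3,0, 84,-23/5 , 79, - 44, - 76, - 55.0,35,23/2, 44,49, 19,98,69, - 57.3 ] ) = [ - 76,  -  57.3, - 55.0,-44,  -  71/11, - 23/5, - 3, - 13/15, 0,23/2,19,35,44, 49 , 69,79,84,98 ] 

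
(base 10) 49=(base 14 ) 37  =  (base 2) 110001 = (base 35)1e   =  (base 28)1L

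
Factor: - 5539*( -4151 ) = 7^1*29^1* 191^1*593^1 = 22992389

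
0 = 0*77047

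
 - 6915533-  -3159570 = - 3755963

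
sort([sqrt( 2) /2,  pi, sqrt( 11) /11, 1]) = [ sqrt(11 ) /11, sqrt(2 ) /2, 1,pi ] 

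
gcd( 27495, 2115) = 2115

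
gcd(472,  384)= 8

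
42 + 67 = 109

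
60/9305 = 12/1861 = 0.01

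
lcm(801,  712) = 6408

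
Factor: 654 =2^1*3^1 *109^1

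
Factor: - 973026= - 2^1 * 3^3*37^1*487^1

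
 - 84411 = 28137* ( - 3)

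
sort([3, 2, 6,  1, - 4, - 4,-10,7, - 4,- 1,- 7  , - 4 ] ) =[ - 10, - 7,  -  4, - 4,  -  4, - 4,-1,  1, 2,3, 6, 7]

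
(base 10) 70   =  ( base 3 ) 2121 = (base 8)106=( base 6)154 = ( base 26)2I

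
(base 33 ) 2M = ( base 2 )1011000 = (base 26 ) 3a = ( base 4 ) 1120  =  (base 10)88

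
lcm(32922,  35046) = 1086426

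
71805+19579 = 91384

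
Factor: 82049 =11^1*7459^1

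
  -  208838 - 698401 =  - 907239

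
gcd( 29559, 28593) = 3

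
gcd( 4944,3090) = 618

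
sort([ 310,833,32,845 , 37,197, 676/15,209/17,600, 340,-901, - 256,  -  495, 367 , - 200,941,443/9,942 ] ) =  [ - 901, - 495, -256, - 200,209/17,32 , 37,676/15,443/9,197, 310,340,367, 600,833, 845, 941, 942]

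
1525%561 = 403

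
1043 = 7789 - 6746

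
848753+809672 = 1658425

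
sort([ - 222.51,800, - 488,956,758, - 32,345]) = [ - 488, - 222.51, - 32,345, 758,800, 956] 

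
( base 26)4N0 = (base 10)3302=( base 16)ce6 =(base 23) 65D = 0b110011100110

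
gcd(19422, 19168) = 2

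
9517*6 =57102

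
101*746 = 75346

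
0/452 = 0 =0.00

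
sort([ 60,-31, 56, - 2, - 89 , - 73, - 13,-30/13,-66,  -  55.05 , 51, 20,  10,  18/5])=[  -  89, - 73,-66, - 55.05, - 31, - 13,-30/13, - 2, 18/5, 10,20, 51, 56, 60]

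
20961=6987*3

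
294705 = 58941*5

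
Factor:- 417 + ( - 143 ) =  - 560 = - 2^4  *  5^1*7^1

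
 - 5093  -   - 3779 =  - 1314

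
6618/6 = 1103 =1103.00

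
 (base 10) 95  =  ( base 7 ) 164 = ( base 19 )50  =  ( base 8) 137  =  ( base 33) 2T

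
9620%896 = 660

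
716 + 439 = 1155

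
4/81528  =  1/20382 = 0.00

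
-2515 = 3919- 6434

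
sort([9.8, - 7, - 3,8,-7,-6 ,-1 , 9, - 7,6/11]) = [ - 7,-7, - 7,-6,  -  3, - 1,6/11,8,9, 9.8] 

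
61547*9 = 553923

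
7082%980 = 222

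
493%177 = 139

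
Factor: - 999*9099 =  - 9089901 = - 3^6*37^1 * 337^1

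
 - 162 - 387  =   - 549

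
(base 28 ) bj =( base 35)9c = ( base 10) 327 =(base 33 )9u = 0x147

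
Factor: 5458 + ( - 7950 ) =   -  2492 = -  2^2 * 7^1 * 89^1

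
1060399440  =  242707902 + 817691538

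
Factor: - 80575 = - 5^2*11^1*293^1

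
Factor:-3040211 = - 59^1*227^2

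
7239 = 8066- 827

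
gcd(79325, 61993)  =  1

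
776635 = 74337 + 702298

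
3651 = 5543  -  1892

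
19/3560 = 19/3560 = 0.01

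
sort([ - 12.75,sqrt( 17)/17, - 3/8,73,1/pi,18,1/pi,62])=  [ - 12.75, - 3/8, sqrt(17)/17,1/pi,1/pi , 18,62,73]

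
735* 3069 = 2255715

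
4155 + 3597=7752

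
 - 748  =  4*( - 187)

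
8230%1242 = 778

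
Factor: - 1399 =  - 1399^1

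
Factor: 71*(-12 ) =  - 2^2*3^1*71^1 = - 852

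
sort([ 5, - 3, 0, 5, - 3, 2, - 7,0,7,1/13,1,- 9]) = [ - 9, - 7 , - 3, - 3, 0,0,1/13, 1,2, 5,5, 7 ] 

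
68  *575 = 39100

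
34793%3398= 813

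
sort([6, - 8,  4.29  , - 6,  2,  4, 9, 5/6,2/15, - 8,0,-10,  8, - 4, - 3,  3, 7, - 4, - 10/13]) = [ - 10, - 8, - 8, - 6, - 4, -4, - 3, - 10/13,0, 2/15,5/6  ,  2,3,  4, 4.29,6, 7,8, 9 ] 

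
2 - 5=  - 3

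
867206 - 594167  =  273039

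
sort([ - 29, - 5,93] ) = [ - 29, - 5, 93] 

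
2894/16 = 1447/8 = 180.88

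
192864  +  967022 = 1159886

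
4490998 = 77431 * 58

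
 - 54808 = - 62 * 884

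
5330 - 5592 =  -  262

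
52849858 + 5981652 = 58831510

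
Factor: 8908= 2^2*17^1*131^1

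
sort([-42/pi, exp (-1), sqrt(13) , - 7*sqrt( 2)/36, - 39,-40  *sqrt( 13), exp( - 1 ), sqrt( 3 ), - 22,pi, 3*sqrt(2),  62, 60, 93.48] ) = [-40 * sqrt( 13), - 39, - 22, - 42/pi, - 7*sqrt( 2)/36,exp (-1), exp( - 1), sqrt( 3), pi,sqrt (13), 3*sqrt(2 ), 60,  62 , 93.48] 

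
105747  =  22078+83669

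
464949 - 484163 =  - 19214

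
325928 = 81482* 4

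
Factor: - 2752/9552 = - 172/597  =  - 2^2 * 3^( - 1)*43^1*199^ ( - 1 )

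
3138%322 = 240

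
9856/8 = 1232 = 1232.00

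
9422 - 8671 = 751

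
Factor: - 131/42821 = - 131^1*42821^ ( - 1 )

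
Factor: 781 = 11^1  *71^1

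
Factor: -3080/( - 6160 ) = 1/2=2^( - 1) 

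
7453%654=259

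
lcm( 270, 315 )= 1890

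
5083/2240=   2 + 603/2240 = 2.27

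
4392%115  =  22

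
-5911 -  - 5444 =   -  467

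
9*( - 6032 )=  - 54288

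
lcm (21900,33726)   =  1686300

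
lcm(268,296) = 19832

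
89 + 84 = 173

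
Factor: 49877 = 49877^1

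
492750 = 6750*73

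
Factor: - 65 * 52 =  - 3380 = - 2^2*5^1*13^2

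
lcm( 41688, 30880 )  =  833760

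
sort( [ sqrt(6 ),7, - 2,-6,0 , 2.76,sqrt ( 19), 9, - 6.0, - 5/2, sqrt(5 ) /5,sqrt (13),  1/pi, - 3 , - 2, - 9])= [ - 9, - 6, - 6.0,  -  3, - 5/2, - 2,-2,0,1/pi,sqrt(5) /5,sqrt (6),2.76,sqrt (13),sqrt(19 ), 7,  9 ]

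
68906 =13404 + 55502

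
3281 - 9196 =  - 5915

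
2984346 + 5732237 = 8716583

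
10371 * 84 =871164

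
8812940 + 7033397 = 15846337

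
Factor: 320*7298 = 2335360  =  2^7  *  5^1 *41^1*89^1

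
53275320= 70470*756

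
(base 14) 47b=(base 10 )893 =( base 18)2db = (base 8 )1575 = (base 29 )11N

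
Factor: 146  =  2^1*73^1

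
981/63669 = 327/21223 = 0.02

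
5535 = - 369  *(-15 ) 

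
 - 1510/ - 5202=755/2601 = 0.29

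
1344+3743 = 5087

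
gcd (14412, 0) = 14412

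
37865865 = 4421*8565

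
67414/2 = 33707 = 33707.00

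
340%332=8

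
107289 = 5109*21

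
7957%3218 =1521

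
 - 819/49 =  - 117/7 = - 16.71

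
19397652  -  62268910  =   - 42871258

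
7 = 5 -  - 2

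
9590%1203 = 1169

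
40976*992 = 40648192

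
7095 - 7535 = -440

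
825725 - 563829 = 261896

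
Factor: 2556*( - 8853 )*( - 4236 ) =95853343248  =  2^4  *3^4 * 13^1*71^1*227^1 * 353^1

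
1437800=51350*28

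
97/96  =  97/96 = 1.01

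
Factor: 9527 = 7^1  *  1361^1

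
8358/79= 8358/79 = 105.80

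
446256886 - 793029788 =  - 346772902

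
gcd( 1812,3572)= 4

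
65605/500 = 131+21/100 = 131.21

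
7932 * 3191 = 25311012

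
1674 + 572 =2246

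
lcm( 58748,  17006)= 646228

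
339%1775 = 339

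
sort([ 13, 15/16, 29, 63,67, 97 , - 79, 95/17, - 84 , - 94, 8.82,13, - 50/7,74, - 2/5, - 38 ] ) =[ - 94,  -  84, - 79, - 38, - 50/7, - 2/5,15/16,95/17, 8.82,  13 , 13, 29, 63, 67, 74,  97 ]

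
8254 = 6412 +1842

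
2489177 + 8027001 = 10516178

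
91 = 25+66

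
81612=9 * 9068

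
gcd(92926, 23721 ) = 1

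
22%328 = 22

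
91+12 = 103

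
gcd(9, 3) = 3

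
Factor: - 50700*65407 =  - 2^2*3^1 * 5^2 * 13^2*65407^1 = - 3316134900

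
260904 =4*65226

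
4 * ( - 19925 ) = - 79700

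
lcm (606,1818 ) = 1818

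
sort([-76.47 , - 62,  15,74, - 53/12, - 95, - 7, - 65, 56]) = [  -  95, - 76.47, - 65, - 62, - 7, - 53/12,15,56,74 ]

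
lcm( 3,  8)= 24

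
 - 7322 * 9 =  - 65898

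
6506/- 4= - 1627 + 1/2   =  -1626.50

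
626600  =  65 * 9640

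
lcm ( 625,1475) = 36875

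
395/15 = 26  +  1/3 = 26.33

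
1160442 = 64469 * 18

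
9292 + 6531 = 15823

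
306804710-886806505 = -580001795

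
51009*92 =4692828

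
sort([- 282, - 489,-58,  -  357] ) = [ - 489, -357, - 282,- 58 ] 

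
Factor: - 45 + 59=14 = 2^1*  7^1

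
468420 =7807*60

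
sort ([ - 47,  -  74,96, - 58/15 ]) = [-74,-47,  -  58/15,96]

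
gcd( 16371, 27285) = 5457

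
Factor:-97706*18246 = -1782743676 = - 2^2*3^1*7^2* 997^1*3041^1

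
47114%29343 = 17771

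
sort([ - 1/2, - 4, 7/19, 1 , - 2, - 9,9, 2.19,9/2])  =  [ - 9, - 4 ,-2,  -  1/2, 7/19,1,2.19, 9/2, 9]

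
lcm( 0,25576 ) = 0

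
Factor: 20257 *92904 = 2^3 * 3^1 * 7^2 * 47^1*79^1 * 431^1 = 1881956328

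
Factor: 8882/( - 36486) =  - 3^ (  -  2) * 2027^( - 1 )*4441^1 = - 4441/18243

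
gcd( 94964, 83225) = 1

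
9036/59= 153 + 9/59 = 153.15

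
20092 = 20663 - 571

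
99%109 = 99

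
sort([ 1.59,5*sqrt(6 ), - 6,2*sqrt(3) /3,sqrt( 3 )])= [ - 6, 2*sqrt(3 ) /3,  1.59,sqrt(  3) , 5 * sqrt (6) ] 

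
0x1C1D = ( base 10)7197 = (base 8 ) 16035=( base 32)70T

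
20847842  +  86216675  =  107064517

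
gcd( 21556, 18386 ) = 634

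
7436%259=184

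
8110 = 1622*5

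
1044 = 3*348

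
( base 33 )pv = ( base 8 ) 1530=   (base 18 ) 2BA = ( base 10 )856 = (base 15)3c1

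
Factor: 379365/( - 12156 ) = - 2^( - 2 )*5^1 *7^1 *1013^(-1) * 3613^1 = - 126455/4052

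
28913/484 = 28913/484= 59.74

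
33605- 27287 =6318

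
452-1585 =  -1133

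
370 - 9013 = - 8643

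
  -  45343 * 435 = -19724205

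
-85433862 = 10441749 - 95875611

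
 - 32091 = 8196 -40287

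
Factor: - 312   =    -  2^3*3^1*13^1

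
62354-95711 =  - 33357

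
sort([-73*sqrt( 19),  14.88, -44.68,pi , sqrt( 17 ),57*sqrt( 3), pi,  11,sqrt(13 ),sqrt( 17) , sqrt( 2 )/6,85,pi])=[ - 73*sqrt( 19),  -  44.68,sqrt (2)/6, pi, pi, pi,sqrt ( 13 ), sqrt(17 ),sqrt( 17), 11,14.88,85, 57 * sqrt( 3 ) ] 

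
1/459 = 1/459 = 0.00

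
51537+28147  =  79684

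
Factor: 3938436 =2^2*3^3 * 36467^1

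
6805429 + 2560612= 9366041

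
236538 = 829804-593266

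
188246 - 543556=- 355310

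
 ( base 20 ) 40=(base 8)120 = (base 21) 3h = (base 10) 80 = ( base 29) 2m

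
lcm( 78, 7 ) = 546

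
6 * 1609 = 9654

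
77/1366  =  77/1366 = 0.06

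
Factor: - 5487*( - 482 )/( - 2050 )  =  -1322367/1025= -3^1* 5^ (-2)*31^1 * 41^ ( -1)*59^1*241^1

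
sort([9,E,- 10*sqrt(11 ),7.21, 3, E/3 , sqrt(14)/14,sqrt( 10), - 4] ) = [ - 10*sqrt( 11) , - 4 , sqrt( 14) /14,E/3,  E, 3,sqrt( 10 ),7.21, 9]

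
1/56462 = 1/56462 = 0.00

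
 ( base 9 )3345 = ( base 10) 2471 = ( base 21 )5CE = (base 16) 9a7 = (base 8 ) 4647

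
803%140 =103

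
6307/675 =6307/675 = 9.34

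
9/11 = 9/11 =0.82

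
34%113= 34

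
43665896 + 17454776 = 61120672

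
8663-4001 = 4662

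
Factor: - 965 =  - 5^1*193^1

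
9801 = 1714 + 8087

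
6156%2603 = 950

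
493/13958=493/13958 = 0.04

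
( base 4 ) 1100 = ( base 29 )2M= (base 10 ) 80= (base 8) 120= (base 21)3H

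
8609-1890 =6719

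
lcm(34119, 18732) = 955332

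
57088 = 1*57088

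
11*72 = 792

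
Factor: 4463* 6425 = 5^2 *257^1* 4463^1 = 28674775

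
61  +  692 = 753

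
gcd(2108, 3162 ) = 1054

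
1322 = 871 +451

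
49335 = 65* 759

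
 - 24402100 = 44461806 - 68863906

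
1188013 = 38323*31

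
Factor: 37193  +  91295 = 2^3*16061^1  =  128488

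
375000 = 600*625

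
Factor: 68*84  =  2^4* 3^1 * 7^1*17^1 = 5712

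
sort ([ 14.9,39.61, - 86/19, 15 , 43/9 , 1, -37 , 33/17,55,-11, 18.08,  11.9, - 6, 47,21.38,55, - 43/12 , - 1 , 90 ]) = [ - 37, - 11,-6 , - 86/19, - 43/12, - 1,1 , 33/17 , 43/9, 11.9,  14.9,  15 , 18.08, 21.38, 39.61, 47 , 55,55 , 90]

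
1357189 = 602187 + 755002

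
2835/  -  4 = - 2835/4 = - 708.75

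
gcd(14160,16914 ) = 6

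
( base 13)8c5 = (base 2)10111101001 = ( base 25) 2AD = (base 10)1513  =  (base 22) 32h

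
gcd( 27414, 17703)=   9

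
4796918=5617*854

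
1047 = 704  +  343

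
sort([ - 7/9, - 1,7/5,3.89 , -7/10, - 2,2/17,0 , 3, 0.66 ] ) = [ -2, -1,-7/9, - 7/10,0,  2/17 , 0.66, 7/5,3,3.89 ]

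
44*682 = 30008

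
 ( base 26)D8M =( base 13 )4149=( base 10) 9018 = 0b10001100111010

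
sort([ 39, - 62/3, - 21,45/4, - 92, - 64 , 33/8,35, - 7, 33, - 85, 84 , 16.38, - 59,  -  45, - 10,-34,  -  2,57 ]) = [ - 92, - 85, - 64, - 59, - 45, - 34 , - 21,  -  62/3,-10,-7, - 2,33/8,45/4,16.38,33,35,39,57 , 84]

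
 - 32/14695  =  -1+14663/14695 = - 0.00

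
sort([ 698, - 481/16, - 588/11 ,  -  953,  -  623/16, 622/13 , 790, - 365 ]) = [ - 953,-365, - 588/11, - 623/16,-481/16, 622/13,698,790]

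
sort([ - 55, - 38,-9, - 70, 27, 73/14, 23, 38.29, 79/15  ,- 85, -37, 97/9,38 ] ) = [ - 85 , -70, - 55, - 38,-37, - 9, 73/14 , 79/15, 97/9, 23, 27,  38, 38.29] 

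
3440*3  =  10320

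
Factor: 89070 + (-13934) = 75136 = 2^7*587^1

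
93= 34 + 59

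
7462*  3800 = 28355600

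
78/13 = 6 = 6.00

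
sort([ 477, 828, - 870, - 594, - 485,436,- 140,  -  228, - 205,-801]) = [-870, - 801,  -  594, - 485, - 228, - 205, - 140, 436, 477,828 ] 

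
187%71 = 45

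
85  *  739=62815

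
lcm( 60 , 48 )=240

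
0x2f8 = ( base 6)3304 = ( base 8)1370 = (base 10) 760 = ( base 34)MC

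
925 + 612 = 1537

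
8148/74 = 4074/37 = 110.11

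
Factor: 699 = 3^1 * 233^1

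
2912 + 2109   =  5021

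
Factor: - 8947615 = - 5^1*89^1*20107^1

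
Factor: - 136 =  - 2^3*17^1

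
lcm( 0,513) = 0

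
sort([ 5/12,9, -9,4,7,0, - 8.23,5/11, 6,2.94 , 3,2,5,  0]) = [ - 9,-8.23,0, 0,5/12, 5/11, 2,2.94,  3,4, 5 , 6  ,  7,9 ] 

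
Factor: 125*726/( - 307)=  - 2^1*3^1*5^3 * 11^2*307^( - 1)  =  - 90750/307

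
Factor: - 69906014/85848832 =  - 2^( - 7)*47^2 * 15823^1*335347^( - 1)=-  34953007/42924416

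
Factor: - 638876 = - 2^2 * 7^1  *22817^1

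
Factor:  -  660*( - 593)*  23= 2^2*3^1*5^1*11^1*23^1*593^1 = 9001740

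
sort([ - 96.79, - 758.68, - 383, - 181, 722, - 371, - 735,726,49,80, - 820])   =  [ - 820, -758.68, - 735,-383 , -371, - 181 , - 96.79,49,80,  722,726 ] 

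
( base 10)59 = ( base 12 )4B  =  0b111011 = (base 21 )2H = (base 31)1S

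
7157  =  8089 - 932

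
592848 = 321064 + 271784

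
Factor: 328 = 2^3*41^1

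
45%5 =0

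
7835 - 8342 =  - 507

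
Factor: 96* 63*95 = 574560 = 2^5*3^3*5^1 * 7^1*19^1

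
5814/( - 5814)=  - 1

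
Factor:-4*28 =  - 2^4*7^1  =  -  112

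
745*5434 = 4048330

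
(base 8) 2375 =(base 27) 1K8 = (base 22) 2E1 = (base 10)1277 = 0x4fd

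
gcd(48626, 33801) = 593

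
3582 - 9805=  - 6223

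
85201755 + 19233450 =104435205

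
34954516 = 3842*9098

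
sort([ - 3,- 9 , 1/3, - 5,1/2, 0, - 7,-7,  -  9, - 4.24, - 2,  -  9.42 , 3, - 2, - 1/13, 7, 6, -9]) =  [ - 9.42, - 9, - 9, - 9, - 7,-7, - 5, - 4.24 , - 3, - 2,-2, - 1/13,0, 1/3 , 1/2, 3,6, 7 ]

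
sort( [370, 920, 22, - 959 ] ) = [ - 959,  22,370 , 920]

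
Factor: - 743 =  - 743^1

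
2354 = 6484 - 4130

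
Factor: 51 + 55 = 106 = 2^1 * 53^1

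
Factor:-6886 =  - 2^1*11^1*313^1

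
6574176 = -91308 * (  -  72)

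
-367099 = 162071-529170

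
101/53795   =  101/53795 = 0.00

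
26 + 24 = 50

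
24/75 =8/25 = 0.32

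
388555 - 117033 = 271522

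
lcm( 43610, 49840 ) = 348880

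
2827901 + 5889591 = 8717492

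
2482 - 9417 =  - 6935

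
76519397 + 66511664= 143031061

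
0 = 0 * 5563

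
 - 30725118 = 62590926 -93316044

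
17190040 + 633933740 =651123780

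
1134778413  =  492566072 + 642212341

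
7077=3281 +3796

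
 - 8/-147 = 8/147 = 0.05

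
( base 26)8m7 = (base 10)5987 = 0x1763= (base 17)13C3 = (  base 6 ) 43415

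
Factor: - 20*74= - 1480= -2^3*5^1*37^1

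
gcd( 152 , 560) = 8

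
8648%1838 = 1296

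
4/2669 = 4/2669 = 0.00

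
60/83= 60/83 = 0.72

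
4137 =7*591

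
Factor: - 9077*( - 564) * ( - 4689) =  - 2^2 * 3^3*29^1*47^1 * 313^1*521^1  =  - 24004997892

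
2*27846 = 55692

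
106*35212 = 3732472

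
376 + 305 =681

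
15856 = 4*3964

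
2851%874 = 229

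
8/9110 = 4/4555 = 0.00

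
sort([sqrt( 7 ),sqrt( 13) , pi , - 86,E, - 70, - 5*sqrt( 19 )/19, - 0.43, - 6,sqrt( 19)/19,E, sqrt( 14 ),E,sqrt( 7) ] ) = [ - 86, - 70,-6,-5  *  sqrt(19)/19, - 0.43,sqrt( 19)/19,sqrt( 7),  sqrt( 7),E,  E,E,pi, sqrt(13 ),sqrt( 14 )]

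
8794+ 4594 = 13388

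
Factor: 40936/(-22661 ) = -56/31 = -2^3*7^1*31^(-1)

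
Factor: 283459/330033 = 353/411 = 3^(  -  1)*137^( - 1 ) * 353^1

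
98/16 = 6 + 1/8 = 6.12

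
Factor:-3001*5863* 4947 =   -  3^1*11^1*13^1 * 17^1 *41^1 * 97^1 * 3001^1 = - 87041787261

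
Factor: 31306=2^1 *11^1* 1423^1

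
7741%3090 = 1561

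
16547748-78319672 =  - 61771924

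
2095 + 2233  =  4328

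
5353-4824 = 529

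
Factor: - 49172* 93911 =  - 2^2 * 19^1* 647^1*93911^1 = -4617791692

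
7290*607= 4425030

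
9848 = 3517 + 6331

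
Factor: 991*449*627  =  3^1*11^1*19^1*449^1*991^1 = 278989293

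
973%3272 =973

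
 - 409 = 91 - 500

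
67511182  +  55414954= 122926136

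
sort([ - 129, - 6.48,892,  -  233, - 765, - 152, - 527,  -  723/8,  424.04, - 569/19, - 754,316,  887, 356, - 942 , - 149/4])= [-942, - 765, - 754, - 527,  -  233, - 152, - 129, - 723/8, - 149/4, - 569/19, - 6.48, 316, 356,424.04,887, 892] 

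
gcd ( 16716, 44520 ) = 84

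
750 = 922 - 172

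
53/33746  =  53/33746=0.00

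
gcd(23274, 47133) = 9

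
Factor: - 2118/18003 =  - 2/17 = -2^1*17^ ( - 1 )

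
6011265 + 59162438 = 65173703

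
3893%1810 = 273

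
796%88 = 4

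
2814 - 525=2289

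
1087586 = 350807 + 736779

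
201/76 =201/76   =  2.64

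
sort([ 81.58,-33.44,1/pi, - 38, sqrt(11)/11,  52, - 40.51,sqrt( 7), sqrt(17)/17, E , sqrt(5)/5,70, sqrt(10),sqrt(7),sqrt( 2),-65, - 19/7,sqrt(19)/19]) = [ - 65, - 40.51, - 38, - 33.44, - 19/7, sqrt(19) /19,sqrt( 17) /17, sqrt(11)/11 , 1/pi, sqrt(5)/5, sqrt(2), sqrt(7), sqrt (7), E, sqrt( 10),52, 70, 81.58 ]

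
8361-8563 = -202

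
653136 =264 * 2474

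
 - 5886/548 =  - 11 + 71/274  =  - 10.74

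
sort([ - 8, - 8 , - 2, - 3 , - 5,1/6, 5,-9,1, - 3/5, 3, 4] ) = [ - 9, - 8, - 8,  -  5, - 3, -2, - 3/5,1/6, 1, 3,4, 5]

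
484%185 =114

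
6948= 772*9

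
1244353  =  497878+746475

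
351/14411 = 351/14411 = 0.02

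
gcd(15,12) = 3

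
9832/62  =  158 + 18/31 = 158.58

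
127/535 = 127/535  =  0.24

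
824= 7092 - 6268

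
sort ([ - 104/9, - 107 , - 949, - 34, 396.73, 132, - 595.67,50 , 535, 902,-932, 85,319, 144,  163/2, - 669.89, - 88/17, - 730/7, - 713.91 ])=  [- 949 , - 932, -713.91, - 669.89, - 595.67, - 107 , - 730/7, - 34,-104/9, -88/17, 50, 163/2,85,132, 144,  319 , 396.73, 535,902]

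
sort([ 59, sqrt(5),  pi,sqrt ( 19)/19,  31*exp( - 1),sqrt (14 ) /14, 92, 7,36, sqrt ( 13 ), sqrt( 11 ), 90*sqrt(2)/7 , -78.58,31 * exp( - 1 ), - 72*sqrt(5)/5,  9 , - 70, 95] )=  [ - 78.58, - 70, - 72*sqrt ( 5)/5 , sqrt( 19)/19 , sqrt(14)/14,sqrt( 5), pi, sqrt(11), sqrt(13),7,  9,  31 * exp( - 1), 31  *exp( - 1 ),90*sqrt( 2) /7, 36,  59 , 92, 95]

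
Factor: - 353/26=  - 2^( - 1)*13^( - 1 )*  353^1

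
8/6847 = 8/6847  =  0.00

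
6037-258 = 5779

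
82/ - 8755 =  - 82/8755 = - 0.01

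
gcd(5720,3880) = 40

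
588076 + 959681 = 1547757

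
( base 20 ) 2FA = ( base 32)12M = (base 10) 1110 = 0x456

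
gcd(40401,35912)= 4489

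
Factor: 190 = 2^1*5^1*19^1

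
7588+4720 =12308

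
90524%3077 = 1291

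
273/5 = 273/5=54.60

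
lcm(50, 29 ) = 1450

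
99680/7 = 14240 = 14240.00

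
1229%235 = 54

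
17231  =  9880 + 7351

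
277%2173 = 277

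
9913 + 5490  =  15403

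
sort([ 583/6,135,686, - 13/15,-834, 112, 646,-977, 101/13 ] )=[ - 977, - 834,  -  13/15,101/13,583/6, 112,135, 646,686] 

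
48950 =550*89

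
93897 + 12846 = 106743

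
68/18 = 3 + 7/9=3.78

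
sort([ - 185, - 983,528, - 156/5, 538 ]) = [ - 983, - 185, - 156/5,  528,538 ]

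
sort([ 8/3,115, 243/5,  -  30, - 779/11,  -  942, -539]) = [ - 942, - 539, - 779/11,-30, 8/3, 243/5, 115 ] 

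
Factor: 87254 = 2^1 *43627^1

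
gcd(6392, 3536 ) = 136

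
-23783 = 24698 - 48481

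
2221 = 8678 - 6457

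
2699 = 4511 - 1812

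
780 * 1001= 780780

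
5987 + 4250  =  10237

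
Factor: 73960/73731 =2^3*3^ ( - 1 )*5^1*7^( - 1)*43^2*3511^(  -  1 )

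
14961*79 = 1181919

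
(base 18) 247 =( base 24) 167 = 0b1011010111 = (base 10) 727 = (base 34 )LD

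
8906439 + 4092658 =12999097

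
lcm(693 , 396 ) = 2772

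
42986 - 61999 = -19013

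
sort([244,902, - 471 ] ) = [ - 471,244,902 ]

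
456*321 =146376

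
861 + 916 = 1777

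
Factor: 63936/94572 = 2^4*3^1*71^( - 1 ) = 48/71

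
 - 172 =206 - 378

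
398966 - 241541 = 157425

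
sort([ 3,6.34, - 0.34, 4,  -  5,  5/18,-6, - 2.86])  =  [  -  6, - 5, - 2.86, - 0.34,5/18,3 , 4, 6.34] 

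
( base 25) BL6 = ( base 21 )gge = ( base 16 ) 1cee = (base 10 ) 7406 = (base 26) aom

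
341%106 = 23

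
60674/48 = 30337/24 =1264.04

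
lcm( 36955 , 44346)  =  221730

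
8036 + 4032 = 12068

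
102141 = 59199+42942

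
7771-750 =7021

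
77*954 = 73458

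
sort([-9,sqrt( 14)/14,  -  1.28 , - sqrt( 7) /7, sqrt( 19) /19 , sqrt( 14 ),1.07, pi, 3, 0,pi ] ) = [ -9,-1.28, - sqrt( 7) /7,0,sqrt( 19)/19, sqrt( 14)/14, 1.07, 3, pi, pi,sqrt( 14) ]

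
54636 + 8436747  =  8491383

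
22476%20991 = 1485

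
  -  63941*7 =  - 447587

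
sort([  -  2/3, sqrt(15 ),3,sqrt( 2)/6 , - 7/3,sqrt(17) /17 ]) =[ - 7/3 ,-2/3,  sqrt(2 ) /6, sqrt (17) /17,  3, sqrt(15)] 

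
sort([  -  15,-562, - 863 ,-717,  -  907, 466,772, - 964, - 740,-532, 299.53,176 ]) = [ - 964 , - 907,  -  863, - 740,-717, - 562,-532, - 15,176,299.53 , 466,772]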